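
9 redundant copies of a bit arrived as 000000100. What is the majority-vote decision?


Ones: 1 out of 9
Threshold: 5

0 (1/9 voted 1)


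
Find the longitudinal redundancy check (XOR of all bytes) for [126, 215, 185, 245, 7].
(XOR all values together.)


XOR chain: 126 ^ 215 ^ 185 ^ 245 ^ 7 = 226

226


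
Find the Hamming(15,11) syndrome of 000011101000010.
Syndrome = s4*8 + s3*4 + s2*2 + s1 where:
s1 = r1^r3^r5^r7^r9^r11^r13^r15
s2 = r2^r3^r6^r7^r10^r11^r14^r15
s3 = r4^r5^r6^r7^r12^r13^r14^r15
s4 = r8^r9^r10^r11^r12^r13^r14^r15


s1=1, s2=1, s3=0, s4=0

Syndrome = 3 (error at position 3)


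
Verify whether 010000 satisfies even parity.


Number of 1s: 1

No, parity error (1 ones)


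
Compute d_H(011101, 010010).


XOR: 001111
Count of 1s: 4

4


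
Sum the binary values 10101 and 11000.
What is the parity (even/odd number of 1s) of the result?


10101 = 21
11000 = 24
Sum = 45 = 101101
1s count = 4

even parity (4 ones in 101101)


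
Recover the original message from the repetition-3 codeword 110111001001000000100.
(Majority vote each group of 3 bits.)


Groups: 110, 111, 001, 001, 000, 000, 100
Majority votes: 1100000

1100000


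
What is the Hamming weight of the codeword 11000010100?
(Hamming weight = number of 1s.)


Counting 1s in 11000010100

4


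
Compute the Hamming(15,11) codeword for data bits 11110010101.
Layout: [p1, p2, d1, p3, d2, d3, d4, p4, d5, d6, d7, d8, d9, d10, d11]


Parity bits: p1=0, p2=1, p3=1, p4=1

011111110010101


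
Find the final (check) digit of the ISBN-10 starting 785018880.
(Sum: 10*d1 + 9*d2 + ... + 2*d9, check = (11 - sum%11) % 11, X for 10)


Weighted sum: 284
284 mod 11 = 9

Check digit: 2


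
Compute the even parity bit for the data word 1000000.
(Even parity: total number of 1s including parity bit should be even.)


Number of 1s in data: 1
Parity bit: 1

1


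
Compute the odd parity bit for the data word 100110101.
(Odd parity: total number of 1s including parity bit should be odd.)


Number of 1s in data: 5
Parity bit: 0

0


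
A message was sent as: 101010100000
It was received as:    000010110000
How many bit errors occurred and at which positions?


XOR: 101000010000

3 error(s) at position(s): 0, 2, 7


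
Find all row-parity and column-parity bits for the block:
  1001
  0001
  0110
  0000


Row parities: 0100
Column parities: 1110

Row P: 0100, Col P: 1110, Corner: 1


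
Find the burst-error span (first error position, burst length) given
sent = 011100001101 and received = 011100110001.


XOR: 000000111100

Burst at position 6, length 4


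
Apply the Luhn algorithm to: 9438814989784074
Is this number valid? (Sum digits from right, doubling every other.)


Luhn sum = 98
98 mod 10 = 8

Invalid (Luhn sum mod 10 = 8)


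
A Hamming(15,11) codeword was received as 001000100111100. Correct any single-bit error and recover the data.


Syndrome = 4: error at position 4

Data: 10010111100 (corrected bit 4)


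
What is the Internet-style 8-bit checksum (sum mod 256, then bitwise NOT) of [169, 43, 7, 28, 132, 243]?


Sum = 622 mod 256 = 110
Complement = 145

145


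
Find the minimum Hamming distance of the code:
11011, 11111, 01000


Comparing all pairs, minimum distance: 1
Can detect 0 errors, correct 0 errors

1


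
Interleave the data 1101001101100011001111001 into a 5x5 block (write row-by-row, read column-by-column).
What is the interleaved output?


Matrix:
  11010
  01101
  10001
  10011
  11001
Read columns: 1011111001010001001001111

1011111001010001001001111


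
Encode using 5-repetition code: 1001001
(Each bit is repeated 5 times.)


Each bit -> 5 copies

11111000000000011111000000000011111


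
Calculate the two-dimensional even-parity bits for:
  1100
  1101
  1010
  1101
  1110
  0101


Row parities: 010110
Column parities: 1101

Row P: 010110, Col P: 1101, Corner: 1


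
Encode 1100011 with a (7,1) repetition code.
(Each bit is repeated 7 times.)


Each bit -> 7 copies

1111111111111100000000000000000000011111111111111


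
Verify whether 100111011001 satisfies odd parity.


Number of 1s: 7

Yes, parity is correct (7 ones)


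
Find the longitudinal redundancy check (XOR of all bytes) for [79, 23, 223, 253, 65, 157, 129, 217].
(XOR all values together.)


XOR chain: 79 ^ 23 ^ 223 ^ 253 ^ 65 ^ 157 ^ 129 ^ 217 = 254

254


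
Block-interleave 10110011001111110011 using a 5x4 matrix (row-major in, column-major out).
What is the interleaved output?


Matrix:
  1011
  0011
  0011
  1111
  0011
Read columns: 10010000101111111111

10010000101111111111


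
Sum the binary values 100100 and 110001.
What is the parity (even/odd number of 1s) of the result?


100100 = 36
110001 = 49
Sum = 85 = 1010101
1s count = 4

even parity (4 ones in 1010101)


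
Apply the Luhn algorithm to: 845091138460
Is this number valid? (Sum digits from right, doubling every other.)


Luhn sum = 41
41 mod 10 = 1

Invalid (Luhn sum mod 10 = 1)


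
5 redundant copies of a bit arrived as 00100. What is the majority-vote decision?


Ones: 1 out of 5
Threshold: 3

0 (1/5 voted 1)


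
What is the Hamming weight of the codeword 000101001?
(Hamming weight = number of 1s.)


Counting 1s in 000101001

3


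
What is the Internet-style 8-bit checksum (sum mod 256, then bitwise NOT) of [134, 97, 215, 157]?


Sum = 603 mod 256 = 91
Complement = 164

164


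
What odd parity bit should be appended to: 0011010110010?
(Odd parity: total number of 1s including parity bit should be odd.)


Number of 1s in data: 6
Parity bit: 1

1


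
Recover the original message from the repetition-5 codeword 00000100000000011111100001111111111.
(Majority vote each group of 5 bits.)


Groups: 00000, 10000, 00000, 11111, 10000, 11111, 11111
Majority votes: 0001011

0001011


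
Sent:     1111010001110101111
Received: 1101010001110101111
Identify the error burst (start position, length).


XOR: 0010000000000000000

Burst at position 2, length 1


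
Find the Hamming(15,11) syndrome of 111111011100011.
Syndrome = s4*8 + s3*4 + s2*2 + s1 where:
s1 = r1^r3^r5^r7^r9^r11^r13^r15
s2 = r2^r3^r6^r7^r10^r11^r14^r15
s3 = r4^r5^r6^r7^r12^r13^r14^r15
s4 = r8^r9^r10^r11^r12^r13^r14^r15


s1=1, s2=0, s3=1, s4=1

Syndrome = 13 (error at position 13)


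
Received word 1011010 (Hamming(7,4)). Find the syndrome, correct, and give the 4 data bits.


Syndrome = 0: no error detected

Data: 1010 (no errors)


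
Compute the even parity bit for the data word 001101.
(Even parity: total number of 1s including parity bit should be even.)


Number of 1s in data: 3
Parity bit: 1

1


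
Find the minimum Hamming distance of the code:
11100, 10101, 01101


Comparing all pairs, minimum distance: 2
Can detect 1 errors, correct 0 errors

2


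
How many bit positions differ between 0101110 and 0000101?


XOR: 0101011
Count of 1s: 4

4


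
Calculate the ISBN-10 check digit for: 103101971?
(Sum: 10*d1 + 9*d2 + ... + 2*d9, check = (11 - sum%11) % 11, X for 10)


Weighted sum: 105
105 mod 11 = 6

Check digit: 5


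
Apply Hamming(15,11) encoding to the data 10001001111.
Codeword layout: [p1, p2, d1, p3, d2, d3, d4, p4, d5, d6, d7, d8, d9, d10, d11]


Parity bits: p1=0, p2=1, p3=0, p4=1

011000011001111


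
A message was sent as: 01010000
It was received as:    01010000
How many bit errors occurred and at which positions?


XOR: 00000000

0 errors (received matches sent)


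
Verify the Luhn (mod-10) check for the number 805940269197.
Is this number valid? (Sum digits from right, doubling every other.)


Luhn sum = 61
61 mod 10 = 1

Invalid (Luhn sum mod 10 = 1)


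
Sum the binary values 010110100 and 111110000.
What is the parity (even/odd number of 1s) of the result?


010110100 = 180
111110000 = 496
Sum = 676 = 1010100100
1s count = 4

even parity (4 ones in 1010100100)


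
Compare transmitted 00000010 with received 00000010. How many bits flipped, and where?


XOR: 00000000

0 errors (received matches sent)


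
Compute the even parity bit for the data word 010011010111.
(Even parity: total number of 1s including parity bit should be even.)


Number of 1s in data: 7
Parity bit: 1

1


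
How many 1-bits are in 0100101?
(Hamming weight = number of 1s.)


Counting 1s in 0100101

3


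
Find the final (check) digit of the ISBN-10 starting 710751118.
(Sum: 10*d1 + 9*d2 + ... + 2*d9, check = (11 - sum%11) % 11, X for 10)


Weighted sum: 186
186 mod 11 = 10

Check digit: 1


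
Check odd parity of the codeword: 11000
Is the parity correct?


Number of 1s: 2

No, parity error (2 ones)


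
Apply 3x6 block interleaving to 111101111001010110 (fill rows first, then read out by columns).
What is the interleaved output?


Matrix:
  111101
  111001
  010110
Read columns: 110111110101001110

110111110101001110


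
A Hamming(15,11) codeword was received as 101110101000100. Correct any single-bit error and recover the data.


Syndrome = 0: no error detected

Data: 11011000100 (no errors)


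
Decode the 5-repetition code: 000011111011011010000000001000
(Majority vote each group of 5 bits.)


Groups: 00001, 11110, 11011, 01000, 00000, 01000
Majority votes: 011000

011000


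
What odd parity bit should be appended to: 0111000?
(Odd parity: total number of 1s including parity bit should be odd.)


Number of 1s in data: 3
Parity bit: 0

0


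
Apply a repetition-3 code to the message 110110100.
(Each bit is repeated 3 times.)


Each bit -> 3 copies

111111000111111000111000000


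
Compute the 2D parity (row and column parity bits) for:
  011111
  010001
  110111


Row parities: 101
Column parities: 111001

Row P: 101, Col P: 111001, Corner: 0


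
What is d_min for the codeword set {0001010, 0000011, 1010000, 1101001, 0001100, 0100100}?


Comparing all pairs, minimum distance: 2
Can detect 1 errors, correct 0 errors

2


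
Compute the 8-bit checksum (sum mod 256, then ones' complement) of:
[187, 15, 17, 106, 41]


Sum = 366 mod 256 = 110
Complement = 145

145


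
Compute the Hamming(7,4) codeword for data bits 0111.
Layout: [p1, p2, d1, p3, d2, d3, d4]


Parity bits: p1=0, p2=0, p3=1

0001111


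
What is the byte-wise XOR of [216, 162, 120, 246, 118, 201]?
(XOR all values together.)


XOR chain: 216 ^ 162 ^ 120 ^ 246 ^ 118 ^ 201 = 75

75


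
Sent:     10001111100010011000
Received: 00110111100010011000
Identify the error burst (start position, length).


XOR: 10111000000000000000

Burst at position 0, length 5


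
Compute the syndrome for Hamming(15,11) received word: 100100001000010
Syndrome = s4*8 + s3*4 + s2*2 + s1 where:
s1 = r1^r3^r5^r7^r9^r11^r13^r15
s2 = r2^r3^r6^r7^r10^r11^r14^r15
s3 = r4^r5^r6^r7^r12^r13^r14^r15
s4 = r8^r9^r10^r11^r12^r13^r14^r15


s1=0, s2=1, s3=0, s4=0

Syndrome = 2 (error at position 2)


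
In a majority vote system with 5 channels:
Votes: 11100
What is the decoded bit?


Ones: 3 out of 5
Threshold: 3

1 (3/5 voted 1)


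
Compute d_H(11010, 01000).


XOR: 10010
Count of 1s: 2

2


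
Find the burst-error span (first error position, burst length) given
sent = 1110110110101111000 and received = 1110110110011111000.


XOR: 0000000000110000000

Burst at position 10, length 2


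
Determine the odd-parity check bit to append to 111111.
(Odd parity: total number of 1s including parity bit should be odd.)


Number of 1s in data: 6
Parity bit: 1

1


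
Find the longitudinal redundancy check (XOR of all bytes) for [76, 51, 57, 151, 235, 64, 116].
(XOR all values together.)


XOR chain: 76 ^ 51 ^ 57 ^ 151 ^ 235 ^ 64 ^ 116 = 14

14


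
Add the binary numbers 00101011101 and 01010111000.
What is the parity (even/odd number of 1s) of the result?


00101011101 = 349
01010111000 = 696
Sum = 1045 = 10000010101
1s count = 4

even parity (4 ones in 10000010101)


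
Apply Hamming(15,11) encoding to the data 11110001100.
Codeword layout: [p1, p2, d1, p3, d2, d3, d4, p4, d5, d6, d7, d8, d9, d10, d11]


Parity bits: p1=0, p2=1, p3=1, p4=0

011111100001100


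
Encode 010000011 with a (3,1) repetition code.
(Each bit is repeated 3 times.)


Each bit -> 3 copies

000111000000000000000111111


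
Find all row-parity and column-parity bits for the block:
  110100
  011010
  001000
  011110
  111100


Row parities: 11100
Column parities: 000100

Row P: 11100, Col P: 000100, Corner: 1


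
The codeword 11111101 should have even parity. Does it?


Number of 1s: 7

No, parity error (7 ones)


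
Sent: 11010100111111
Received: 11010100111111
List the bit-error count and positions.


XOR: 00000000000000

0 errors (received matches sent)


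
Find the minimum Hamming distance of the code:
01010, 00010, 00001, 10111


Comparing all pairs, minimum distance: 1
Can detect 0 errors, correct 0 errors

1


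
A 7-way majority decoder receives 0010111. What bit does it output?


Ones: 4 out of 7
Threshold: 4

1 (4/7 voted 1)


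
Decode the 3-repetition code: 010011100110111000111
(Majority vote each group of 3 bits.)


Groups: 010, 011, 100, 110, 111, 000, 111
Majority votes: 0101101

0101101


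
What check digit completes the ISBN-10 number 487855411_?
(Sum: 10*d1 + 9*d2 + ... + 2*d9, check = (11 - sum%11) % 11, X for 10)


Weighted sum: 300
300 mod 11 = 3

Check digit: 8


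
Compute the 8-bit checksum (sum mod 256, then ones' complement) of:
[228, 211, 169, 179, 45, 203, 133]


Sum = 1168 mod 256 = 144
Complement = 111

111


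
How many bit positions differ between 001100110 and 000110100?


XOR: 001010010
Count of 1s: 3

3


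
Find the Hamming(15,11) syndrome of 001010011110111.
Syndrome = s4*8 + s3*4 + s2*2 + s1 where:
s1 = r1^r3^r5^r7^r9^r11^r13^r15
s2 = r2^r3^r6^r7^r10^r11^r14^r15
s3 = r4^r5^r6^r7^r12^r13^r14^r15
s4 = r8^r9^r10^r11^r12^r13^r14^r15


s1=0, s2=1, s3=0, s4=1

Syndrome = 10 (error at position 10)


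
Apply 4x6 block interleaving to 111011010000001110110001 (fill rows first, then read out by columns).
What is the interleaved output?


Matrix:
  111011
  010000
  001110
  110001
Read columns: 100111011010001010101001

100111011010001010101001


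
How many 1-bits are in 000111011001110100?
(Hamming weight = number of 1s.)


Counting 1s in 000111011001110100

9


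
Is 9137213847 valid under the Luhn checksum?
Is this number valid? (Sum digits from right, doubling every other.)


Luhn sum = 57
57 mod 10 = 7

Invalid (Luhn sum mod 10 = 7)


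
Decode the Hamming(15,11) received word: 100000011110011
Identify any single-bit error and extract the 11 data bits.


Syndrome = 0: no error detected

Data: 00001110011 (no errors)


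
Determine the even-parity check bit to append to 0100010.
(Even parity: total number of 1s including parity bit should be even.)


Number of 1s in data: 2
Parity bit: 0

0


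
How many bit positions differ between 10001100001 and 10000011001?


XOR: 00001111000
Count of 1s: 4

4


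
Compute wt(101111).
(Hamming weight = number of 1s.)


Counting 1s in 101111

5


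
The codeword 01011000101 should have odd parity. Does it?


Number of 1s: 5

Yes, parity is correct (5 ones)


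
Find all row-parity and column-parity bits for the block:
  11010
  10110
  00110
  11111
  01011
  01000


Row parities: 110111
Column parities: 10110

Row P: 110111, Col P: 10110, Corner: 1


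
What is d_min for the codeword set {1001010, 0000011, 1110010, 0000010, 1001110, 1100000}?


Comparing all pairs, minimum distance: 1
Can detect 0 errors, correct 0 errors

1


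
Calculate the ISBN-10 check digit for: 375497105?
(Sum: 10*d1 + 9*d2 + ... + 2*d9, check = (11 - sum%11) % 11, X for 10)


Weighted sum: 264
264 mod 11 = 0

Check digit: 0


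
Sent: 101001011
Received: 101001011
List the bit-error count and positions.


XOR: 000000000

0 errors (received matches sent)


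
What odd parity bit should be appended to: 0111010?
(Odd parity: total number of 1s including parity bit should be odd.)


Number of 1s in data: 4
Parity bit: 1

1


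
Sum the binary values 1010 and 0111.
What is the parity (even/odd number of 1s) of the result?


1010 = 10
0111 = 7
Sum = 17 = 10001
1s count = 2

even parity (2 ones in 10001)


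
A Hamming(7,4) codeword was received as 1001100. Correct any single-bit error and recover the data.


Syndrome = 0: no error detected

Data: 0100 (no errors)


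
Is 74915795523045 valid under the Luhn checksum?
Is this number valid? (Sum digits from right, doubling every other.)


Luhn sum = 63
63 mod 10 = 3

Invalid (Luhn sum mod 10 = 3)


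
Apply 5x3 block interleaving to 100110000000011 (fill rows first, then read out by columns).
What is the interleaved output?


Matrix:
  100
  110
  000
  000
  011
Read columns: 110000100100001

110000100100001


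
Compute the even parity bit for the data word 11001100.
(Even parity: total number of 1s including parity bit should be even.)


Number of 1s in data: 4
Parity bit: 0

0


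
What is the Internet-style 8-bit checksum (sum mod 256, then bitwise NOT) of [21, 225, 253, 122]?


Sum = 621 mod 256 = 109
Complement = 146

146


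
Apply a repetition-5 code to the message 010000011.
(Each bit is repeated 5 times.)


Each bit -> 5 copies

000001111100000000000000000000000001111111111


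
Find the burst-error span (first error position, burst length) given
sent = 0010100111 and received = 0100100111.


XOR: 0110000000

Burst at position 1, length 2


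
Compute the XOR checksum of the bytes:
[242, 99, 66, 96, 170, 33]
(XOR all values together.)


XOR chain: 242 ^ 99 ^ 66 ^ 96 ^ 170 ^ 33 = 56

56


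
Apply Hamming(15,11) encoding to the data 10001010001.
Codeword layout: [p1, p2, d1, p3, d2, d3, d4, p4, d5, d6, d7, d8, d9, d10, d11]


Parity bits: p1=0, p2=1, p3=1, p4=1

011100011010001


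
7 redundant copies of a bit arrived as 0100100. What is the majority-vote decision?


Ones: 2 out of 7
Threshold: 4

0 (2/7 voted 1)


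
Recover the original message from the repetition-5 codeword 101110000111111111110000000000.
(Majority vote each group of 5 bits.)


Groups: 10111, 00001, 11111, 11111, 00000, 00000
Majority votes: 101100

101100


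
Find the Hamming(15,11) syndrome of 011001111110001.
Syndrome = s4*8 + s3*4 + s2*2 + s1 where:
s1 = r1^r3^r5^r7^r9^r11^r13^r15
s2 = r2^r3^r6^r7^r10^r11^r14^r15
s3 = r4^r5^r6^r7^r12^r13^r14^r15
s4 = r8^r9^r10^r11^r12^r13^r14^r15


s1=1, s2=1, s3=1, s4=1

Syndrome = 15 (error at position 15)


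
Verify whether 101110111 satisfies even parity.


Number of 1s: 7

No, parity error (7 ones)


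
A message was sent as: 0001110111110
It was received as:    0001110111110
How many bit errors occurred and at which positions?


XOR: 0000000000000

0 errors (received matches sent)


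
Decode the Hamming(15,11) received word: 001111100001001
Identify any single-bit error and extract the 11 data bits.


Syndrome = 0: no error detected

Data: 11110001001 (no errors)


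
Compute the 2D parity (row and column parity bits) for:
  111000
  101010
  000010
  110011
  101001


Row parities: 11101
Column parities: 001010

Row P: 11101, Col P: 001010, Corner: 0


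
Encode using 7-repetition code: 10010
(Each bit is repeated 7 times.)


Each bit -> 7 copies

11111110000000000000011111110000000


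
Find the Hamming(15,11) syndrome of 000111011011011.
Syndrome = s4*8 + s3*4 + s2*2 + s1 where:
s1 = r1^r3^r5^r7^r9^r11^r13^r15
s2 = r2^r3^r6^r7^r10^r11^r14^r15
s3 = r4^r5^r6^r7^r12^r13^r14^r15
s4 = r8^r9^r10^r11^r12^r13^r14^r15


s1=0, s2=0, s3=0, s4=0

Syndrome = 0 (no error)


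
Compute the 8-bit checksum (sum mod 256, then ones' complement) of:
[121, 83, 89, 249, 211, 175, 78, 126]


Sum = 1132 mod 256 = 108
Complement = 147

147


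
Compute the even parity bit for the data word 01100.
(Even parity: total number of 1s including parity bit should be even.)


Number of 1s in data: 2
Parity bit: 0

0


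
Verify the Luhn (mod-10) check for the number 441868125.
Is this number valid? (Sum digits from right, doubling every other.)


Luhn sum = 43
43 mod 10 = 3

Invalid (Luhn sum mod 10 = 3)


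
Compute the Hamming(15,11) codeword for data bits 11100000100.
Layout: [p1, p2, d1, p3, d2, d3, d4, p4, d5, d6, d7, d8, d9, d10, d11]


Parity bits: p1=1, p2=0, p3=1, p4=1

101111010000100


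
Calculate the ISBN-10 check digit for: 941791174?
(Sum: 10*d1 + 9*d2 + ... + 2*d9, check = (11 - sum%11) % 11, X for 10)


Weighted sum: 275
275 mod 11 = 0

Check digit: 0


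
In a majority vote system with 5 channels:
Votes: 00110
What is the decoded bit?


Ones: 2 out of 5
Threshold: 3

0 (2/5 voted 1)


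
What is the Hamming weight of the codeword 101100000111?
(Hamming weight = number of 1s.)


Counting 1s in 101100000111

6


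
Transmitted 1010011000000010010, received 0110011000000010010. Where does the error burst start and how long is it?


XOR: 1100000000000000000

Burst at position 0, length 2


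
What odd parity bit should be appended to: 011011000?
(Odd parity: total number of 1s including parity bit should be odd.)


Number of 1s in data: 4
Parity bit: 1

1


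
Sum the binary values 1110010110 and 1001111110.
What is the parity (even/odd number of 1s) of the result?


1110010110 = 918
1001111110 = 638
Sum = 1556 = 11000010100
1s count = 4

even parity (4 ones in 11000010100)


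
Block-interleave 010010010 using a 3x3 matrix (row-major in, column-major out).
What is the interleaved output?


Matrix:
  010
  010
  010
Read columns: 000111000

000111000


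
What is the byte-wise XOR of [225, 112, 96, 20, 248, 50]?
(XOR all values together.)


XOR chain: 225 ^ 112 ^ 96 ^ 20 ^ 248 ^ 50 = 47

47


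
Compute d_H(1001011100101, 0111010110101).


XOR: 1110001010000
Count of 1s: 5

5


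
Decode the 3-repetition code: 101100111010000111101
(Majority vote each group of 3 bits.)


Groups: 101, 100, 111, 010, 000, 111, 101
Majority votes: 1010011

1010011


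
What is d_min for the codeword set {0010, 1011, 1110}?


Comparing all pairs, minimum distance: 2
Can detect 1 errors, correct 0 errors

2


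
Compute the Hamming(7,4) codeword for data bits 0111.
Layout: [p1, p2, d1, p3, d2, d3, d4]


Parity bits: p1=0, p2=0, p3=1

0001111


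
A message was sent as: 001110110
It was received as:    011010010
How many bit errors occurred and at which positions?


XOR: 010100100

3 error(s) at position(s): 1, 3, 6


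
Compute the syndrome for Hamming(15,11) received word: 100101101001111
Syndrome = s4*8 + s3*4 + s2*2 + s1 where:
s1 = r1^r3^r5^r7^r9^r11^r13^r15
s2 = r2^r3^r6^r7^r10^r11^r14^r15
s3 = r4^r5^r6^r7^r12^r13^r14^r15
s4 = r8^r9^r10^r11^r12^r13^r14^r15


s1=1, s2=0, s3=1, s4=1

Syndrome = 13 (error at position 13)


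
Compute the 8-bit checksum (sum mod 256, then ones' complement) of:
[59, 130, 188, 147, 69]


Sum = 593 mod 256 = 81
Complement = 174

174


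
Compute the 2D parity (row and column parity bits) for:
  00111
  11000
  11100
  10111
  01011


Row parities: 10101
Column parities: 11111

Row P: 10101, Col P: 11111, Corner: 1


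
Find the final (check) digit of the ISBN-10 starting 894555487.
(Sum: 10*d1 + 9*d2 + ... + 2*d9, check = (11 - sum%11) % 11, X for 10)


Weighted sum: 337
337 mod 11 = 7

Check digit: 4


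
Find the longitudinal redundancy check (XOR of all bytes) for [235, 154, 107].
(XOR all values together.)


XOR chain: 235 ^ 154 ^ 107 = 26

26


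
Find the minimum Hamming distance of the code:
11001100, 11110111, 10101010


Comparing all pairs, minimum distance: 4
Can detect 3 errors, correct 1 errors

4


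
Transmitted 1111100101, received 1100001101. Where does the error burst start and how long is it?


XOR: 0011101000

Burst at position 2, length 5


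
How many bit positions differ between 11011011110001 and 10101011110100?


XOR: 01110000000101
Count of 1s: 5

5


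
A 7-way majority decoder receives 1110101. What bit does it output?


Ones: 5 out of 7
Threshold: 4

1 (5/7 voted 1)


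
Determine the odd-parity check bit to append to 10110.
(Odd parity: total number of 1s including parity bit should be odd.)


Number of 1s in data: 3
Parity bit: 0

0


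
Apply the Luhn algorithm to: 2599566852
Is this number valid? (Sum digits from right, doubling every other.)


Luhn sum = 48
48 mod 10 = 8

Invalid (Luhn sum mod 10 = 8)


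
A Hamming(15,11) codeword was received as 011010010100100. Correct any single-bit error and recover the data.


Syndrome = 11: error at position 11

Data: 11000110100 (corrected bit 11)


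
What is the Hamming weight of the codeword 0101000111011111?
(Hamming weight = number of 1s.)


Counting 1s in 0101000111011111

10


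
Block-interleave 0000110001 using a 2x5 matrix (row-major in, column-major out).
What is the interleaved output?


Matrix:
  00001
  10001
Read columns: 0100000011

0100000011


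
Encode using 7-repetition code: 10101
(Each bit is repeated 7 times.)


Each bit -> 7 copies

11111110000000111111100000001111111


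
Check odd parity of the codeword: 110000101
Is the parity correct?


Number of 1s: 4

No, parity error (4 ones)


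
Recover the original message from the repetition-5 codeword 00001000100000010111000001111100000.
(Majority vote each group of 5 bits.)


Groups: 00001, 00010, 00000, 10111, 00000, 11111, 00000
Majority votes: 0001010

0001010


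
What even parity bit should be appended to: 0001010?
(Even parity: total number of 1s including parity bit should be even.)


Number of 1s in data: 2
Parity bit: 0

0


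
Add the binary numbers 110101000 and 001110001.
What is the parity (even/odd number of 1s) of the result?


110101000 = 424
001110001 = 113
Sum = 537 = 1000011001
1s count = 4

even parity (4 ones in 1000011001)


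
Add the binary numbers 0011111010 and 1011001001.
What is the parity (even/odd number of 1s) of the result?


0011111010 = 250
1011001001 = 713
Sum = 963 = 1111000011
1s count = 6

even parity (6 ones in 1111000011)


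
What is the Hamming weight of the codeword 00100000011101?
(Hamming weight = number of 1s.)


Counting 1s in 00100000011101

5


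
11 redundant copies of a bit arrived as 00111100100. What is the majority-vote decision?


Ones: 5 out of 11
Threshold: 6

0 (5/11 voted 1)


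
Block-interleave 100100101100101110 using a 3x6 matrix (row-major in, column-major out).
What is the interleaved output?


Matrix:
  100100
  101100
  101110
Read columns: 111000011111001000

111000011111001000


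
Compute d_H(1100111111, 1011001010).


XOR: 0111110101
Count of 1s: 7

7


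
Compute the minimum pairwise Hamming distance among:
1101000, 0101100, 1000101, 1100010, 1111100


Comparing all pairs, minimum distance: 2
Can detect 1 errors, correct 0 errors

2


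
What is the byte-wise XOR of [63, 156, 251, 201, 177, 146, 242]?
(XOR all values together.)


XOR chain: 63 ^ 156 ^ 251 ^ 201 ^ 177 ^ 146 ^ 242 = 64

64


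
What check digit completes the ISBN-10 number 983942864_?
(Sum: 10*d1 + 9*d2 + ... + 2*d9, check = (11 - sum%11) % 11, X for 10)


Weighted sum: 341
341 mod 11 = 0

Check digit: 0


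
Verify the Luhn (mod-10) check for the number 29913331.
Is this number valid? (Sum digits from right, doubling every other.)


Luhn sum = 39
39 mod 10 = 9

Invalid (Luhn sum mod 10 = 9)


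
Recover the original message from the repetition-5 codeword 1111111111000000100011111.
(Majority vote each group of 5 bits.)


Groups: 11111, 11111, 00000, 01000, 11111
Majority votes: 11001

11001


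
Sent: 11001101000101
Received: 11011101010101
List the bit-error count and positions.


XOR: 00010000010000

2 error(s) at position(s): 3, 9


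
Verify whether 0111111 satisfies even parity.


Number of 1s: 6

Yes, parity is correct (6 ones)


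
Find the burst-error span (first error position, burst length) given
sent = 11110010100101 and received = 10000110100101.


XOR: 01110100000000

Burst at position 1, length 5


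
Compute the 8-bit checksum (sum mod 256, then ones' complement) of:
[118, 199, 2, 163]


Sum = 482 mod 256 = 226
Complement = 29

29


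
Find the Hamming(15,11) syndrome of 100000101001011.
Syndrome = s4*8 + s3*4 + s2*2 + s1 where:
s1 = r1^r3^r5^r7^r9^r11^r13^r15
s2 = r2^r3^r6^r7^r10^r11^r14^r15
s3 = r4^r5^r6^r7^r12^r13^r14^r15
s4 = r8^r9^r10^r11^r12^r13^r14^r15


s1=0, s2=1, s3=0, s4=0

Syndrome = 2 (error at position 2)


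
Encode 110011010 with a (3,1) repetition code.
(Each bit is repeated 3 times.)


Each bit -> 3 copies

111111000000111111000111000


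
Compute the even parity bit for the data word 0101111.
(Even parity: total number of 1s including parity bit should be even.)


Number of 1s in data: 5
Parity bit: 1

1


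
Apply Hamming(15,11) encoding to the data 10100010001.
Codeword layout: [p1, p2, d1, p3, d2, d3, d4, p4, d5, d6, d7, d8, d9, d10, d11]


Parity bits: p1=1, p2=0, p3=0, p4=0

101001000010001


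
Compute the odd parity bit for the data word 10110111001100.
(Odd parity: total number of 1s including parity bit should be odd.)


Number of 1s in data: 8
Parity bit: 1

1


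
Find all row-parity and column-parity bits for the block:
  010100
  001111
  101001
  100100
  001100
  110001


Row parities: 001001
Column parities: 101011

Row P: 001001, Col P: 101011, Corner: 0


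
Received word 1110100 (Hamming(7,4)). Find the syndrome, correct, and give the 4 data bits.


Syndrome = 5: error at position 5

Data: 1000 (corrected bit 5)


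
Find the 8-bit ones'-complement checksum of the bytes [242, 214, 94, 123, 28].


Sum = 701 mod 256 = 189
Complement = 66

66


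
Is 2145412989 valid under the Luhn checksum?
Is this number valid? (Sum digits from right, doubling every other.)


Luhn sum = 56
56 mod 10 = 6

Invalid (Luhn sum mod 10 = 6)


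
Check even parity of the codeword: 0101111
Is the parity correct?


Number of 1s: 5

No, parity error (5 ones)


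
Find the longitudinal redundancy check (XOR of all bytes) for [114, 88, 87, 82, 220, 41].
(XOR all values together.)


XOR chain: 114 ^ 88 ^ 87 ^ 82 ^ 220 ^ 41 = 218

218


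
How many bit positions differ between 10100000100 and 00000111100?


XOR: 10100111000
Count of 1s: 5

5


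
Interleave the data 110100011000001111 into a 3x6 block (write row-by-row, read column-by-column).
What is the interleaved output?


Matrix:
  110100
  011000
  001111
Read columns: 100110011101001001

100110011101001001


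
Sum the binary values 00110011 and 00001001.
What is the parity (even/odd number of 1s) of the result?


00110011 = 51
00001001 = 9
Sum = 60 = 111100
1s count = 4

even parity (4 ones in 111100)


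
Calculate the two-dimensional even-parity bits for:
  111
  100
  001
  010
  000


Row parities: 11110
Column parities: 000

Row P: 11110, Col P: 000, Corner: 0


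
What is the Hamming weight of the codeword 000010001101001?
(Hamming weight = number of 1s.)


Counting 1s in 000010001101001

5


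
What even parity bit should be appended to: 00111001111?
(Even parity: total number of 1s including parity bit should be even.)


Number of 1s in data: 7
Parity bit: 1

1


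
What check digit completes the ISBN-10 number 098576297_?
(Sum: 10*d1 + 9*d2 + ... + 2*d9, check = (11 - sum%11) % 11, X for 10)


Weighted sum: 301
301 mod 11 = 4

Check digit: 7


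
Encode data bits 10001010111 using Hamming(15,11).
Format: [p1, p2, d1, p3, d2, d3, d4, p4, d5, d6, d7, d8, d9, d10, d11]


Parity bits: p1=1, p2=0, p3=1, p4=1

101100011010111


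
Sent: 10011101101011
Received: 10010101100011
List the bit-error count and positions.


XOR: 00001000001000

2 error(s) at position(s): 4, 10


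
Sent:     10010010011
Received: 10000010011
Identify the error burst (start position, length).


XOR: 00010000000

Burst at position 3, length 1


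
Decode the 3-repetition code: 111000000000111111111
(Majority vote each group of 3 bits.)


Groups: 111, 000, 000, 000, 111, 111, 111
Majority votes: 1000111

1000111


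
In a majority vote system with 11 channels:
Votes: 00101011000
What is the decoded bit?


Ones: 4 out of 11
Threshold: 6

0 (4/11 voted 1)


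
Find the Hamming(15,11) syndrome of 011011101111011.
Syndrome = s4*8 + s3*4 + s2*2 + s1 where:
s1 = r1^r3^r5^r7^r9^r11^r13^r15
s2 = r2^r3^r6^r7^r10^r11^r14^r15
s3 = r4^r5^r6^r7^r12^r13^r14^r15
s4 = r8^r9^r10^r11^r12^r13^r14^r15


s1=0, s2=0, s3=0, s4=0

Syndrome = 0 (no error)


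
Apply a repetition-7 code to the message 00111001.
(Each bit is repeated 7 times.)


Each bit -> 7 copies

00000000000000111111111111111111111000000000000001111111


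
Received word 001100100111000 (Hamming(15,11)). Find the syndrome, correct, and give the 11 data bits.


Syndrome = 13: error at position 13

Data: 10010111100 (corrected bit 13)


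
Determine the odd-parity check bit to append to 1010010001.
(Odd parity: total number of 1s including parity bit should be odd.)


Number of 1s in data: 4
Parity bit: 1

1


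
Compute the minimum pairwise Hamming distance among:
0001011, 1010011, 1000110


Comparing all pairs, minimum distance: 3
Can detect 2 errors, correct 1 errors

3


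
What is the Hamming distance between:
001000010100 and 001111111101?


XOR: 000111101001
Count of 1s: 6

6


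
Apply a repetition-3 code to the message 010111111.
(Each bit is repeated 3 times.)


Each bit -> 3 copies

000111000111111111111111111


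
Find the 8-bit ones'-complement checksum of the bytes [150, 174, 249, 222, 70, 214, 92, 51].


Sum = 1222 mod 256 = 198
Complement = 57

57


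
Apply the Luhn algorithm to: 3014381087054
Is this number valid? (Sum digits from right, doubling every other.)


Luhn sum = 41
41 mod 10 = 1

Invalid (Luhn sum mod 10 = 1)


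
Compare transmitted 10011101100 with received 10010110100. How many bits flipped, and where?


XOR: 00001011000

3 error(s) at position(s): 4, 6, 7


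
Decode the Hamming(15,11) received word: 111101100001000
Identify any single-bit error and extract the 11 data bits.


Syndrome = 9: error at position 9

Data: 10111001000 (corrected bit 9)


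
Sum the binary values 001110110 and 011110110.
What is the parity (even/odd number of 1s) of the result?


001110110 = 118
011110110 = 246
Sum = 364 = 101101100
1s count = 5

odd parity (5 ones in 101101100)


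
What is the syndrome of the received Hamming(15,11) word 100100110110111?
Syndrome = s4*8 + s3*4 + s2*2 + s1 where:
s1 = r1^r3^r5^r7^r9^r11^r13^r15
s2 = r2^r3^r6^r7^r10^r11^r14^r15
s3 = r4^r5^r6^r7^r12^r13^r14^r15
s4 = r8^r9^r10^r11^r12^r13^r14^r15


s1=1, s2=1, s3=1, s4=0

Syndrome = 7 (error at position 7)


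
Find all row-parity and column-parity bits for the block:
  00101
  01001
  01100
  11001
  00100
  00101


Row parities: 000110
Column parities: 11000

Row P: 000110, Col P: 11000, Corner: 0


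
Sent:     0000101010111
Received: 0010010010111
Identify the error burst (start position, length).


XOR: 0010111000000

Burst at position 2, length 5


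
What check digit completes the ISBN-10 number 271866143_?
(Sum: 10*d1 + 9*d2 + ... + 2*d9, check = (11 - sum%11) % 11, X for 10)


Weighted sum: 235
235 mod 11 = 4

Check digit: 7


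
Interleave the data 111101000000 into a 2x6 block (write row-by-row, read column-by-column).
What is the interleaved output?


Matrix:
  111101
  000000
Read columns: 101010100010

101010100010


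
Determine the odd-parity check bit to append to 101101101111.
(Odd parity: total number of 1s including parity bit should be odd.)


Number of 1s in data: 9
Parity bit: 0

0


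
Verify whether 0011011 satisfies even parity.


Number of 1s: 4

Yes, parity is correct (4 ones)


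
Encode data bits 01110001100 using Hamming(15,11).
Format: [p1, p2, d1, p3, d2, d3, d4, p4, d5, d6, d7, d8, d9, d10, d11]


Parity bits: p1=1, p2=0, p3=1, p4=0

100111100001100


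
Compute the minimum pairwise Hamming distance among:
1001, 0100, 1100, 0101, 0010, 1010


Comparing all pairs, minimum distance: 1
Can detect 0 errors, correct 0 errors

1


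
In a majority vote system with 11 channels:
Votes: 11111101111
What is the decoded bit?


Ones: 10 out of 11
Threshold: 6

1 (10/11 voted 1)


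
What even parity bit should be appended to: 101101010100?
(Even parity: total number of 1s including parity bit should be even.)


Number of 1s in data: 6
Parity bit: 0

0


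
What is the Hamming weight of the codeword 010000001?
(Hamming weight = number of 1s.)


Counting 1s in 010000001

2


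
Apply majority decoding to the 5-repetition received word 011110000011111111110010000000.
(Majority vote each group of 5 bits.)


Groups: 01111, 00000, 11111, 11111, 00100, 00000
Majority votes: 101100

101100


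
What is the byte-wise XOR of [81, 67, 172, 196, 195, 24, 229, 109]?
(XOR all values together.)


XOR chain: 81 ^ 67 ^ 172 ^ 196 ^ 195 ^ 24 ^ 229 ^ 109 = 41

41


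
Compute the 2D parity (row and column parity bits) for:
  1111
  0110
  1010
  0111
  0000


Row parities: 00010
Column parities: 0100

Row P: 00010, Col P: 0100, Corner: 1


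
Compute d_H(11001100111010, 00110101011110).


XOR: 11111001100100
Count of 1s: 8

8


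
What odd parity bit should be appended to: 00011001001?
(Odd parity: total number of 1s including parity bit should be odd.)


Number of 1s in data: 4
Parity bit: 1

1


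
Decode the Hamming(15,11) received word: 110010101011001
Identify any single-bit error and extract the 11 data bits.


Syndrome = 0: no error detected

Data: 01011011001 (no errors)


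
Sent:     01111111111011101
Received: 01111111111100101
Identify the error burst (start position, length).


XOR: 00000000000111000

Burst at position 11, length 3


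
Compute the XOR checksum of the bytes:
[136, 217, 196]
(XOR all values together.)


XOR chain: 136 ^ 217 ^ 196 = 149

149


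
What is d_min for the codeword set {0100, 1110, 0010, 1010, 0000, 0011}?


Comparing all pairs, minimum distance: 1
Can detect 0 errors, correct 0 errors

1


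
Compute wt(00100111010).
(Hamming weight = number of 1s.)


Counting 1s in 00100111010

5


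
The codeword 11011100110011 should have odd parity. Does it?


Number of 1s: 9

Yes, parity is correct (9 ones)


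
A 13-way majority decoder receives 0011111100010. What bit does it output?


Ones: 7 out of 13
Threshold: 7

1 (7/13 voted 1)


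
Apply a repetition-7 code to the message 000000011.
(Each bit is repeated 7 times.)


Each bit -> 7 copies

000000000000000000000000000000000000000000000000011111111111111


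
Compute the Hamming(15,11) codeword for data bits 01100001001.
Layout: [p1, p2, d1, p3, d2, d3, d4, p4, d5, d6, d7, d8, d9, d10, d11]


Parity bits: p1=0, p2=0, p3=0, p4=0

000011000001001


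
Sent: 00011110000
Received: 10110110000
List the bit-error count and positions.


XOR: 10101000000

3 error(s) at position(s): 0, 2, 4


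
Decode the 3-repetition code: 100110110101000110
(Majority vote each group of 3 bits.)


Groups: 100, 110, 110, 101, 000, 110
Majority votes: 011101

011101
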